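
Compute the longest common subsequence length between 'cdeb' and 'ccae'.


DP table for LCS of 'cdeb' and 'ccae':
       c  c  a  e
    0  0  0  0  0
  c 0  1  1  1  1
  d 0  1  1  1  1
  e 0  1  1  1  2
  b 0  1  1  1  2
LCS: 'ce'
LCS length = 2

2


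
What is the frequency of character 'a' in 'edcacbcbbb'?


Scanning 'edcacbcbbb' for 'a':
  Position 3: 'a' -> MATCH (count: 1)
Total occurrences of 'a': 1

1


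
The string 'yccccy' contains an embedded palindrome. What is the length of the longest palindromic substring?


Scanning 'yccccy' for palindromic substrings.
Substring at positions 0-5: 'yccccy'.
Check: reverse('yccccy') = 'yccccy' -> palindrome confirmed.
No longer palindromic substring exists; longest length = 6

6


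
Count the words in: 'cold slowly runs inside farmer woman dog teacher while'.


Counting words by splitting on spaces:
  Word 1: 'cold'
  Word 2: 'slowly'
  Word 3: 'runs'
  Word 4: 'inside'
  Word 5: 'farmer'
  Word 6: 'woman'
  Word 7: 'dog'
  Word 8: 'teacher'
  Word 9: 'while'
Total words: 9

9


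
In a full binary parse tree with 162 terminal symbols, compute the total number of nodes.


Leaf nodes (terminals): 162
Internal nodes = n - 1 = 162 - 1 = 161
Total = leaves + internal = 162 + 161 = 323

323


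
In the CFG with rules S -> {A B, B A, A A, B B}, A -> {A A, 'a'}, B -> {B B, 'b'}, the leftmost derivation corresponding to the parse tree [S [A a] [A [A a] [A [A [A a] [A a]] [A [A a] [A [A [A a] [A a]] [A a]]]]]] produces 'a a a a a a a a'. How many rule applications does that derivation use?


Every bracketed nonterminal node [X ...] in the tree is produced by exactly one rule application.
Reading the tree off as a leftmost derivation:
  Step 1: S  =>  A A   (applied S -> A A)
  Step 2: A A  =>  a A   (applied A -> a)
  Step 3: a A  =>  a A A   (applied A -> A A)
  Step 4: a A A  =>  a a A   (applied A -> a)
  Step 5: a a A  =>  a a A A   (applied A -> A A)
  Step 6: a a A A  =>  a a A A A   (applied A -> A A)
  Step 7: a a A A A  =>  a a a A A   (applied A -> a)
  Step 8: a a a A A  =>  a a a a A   (applied A -> a)
  Step 9: a a a a A  =>  a a a a A A   (applied A -> A A)
  Step 10: a a a a A A  =>  a a a a a A   (applied A -> a)
  Step 11: a a a a a A  =>  a a a a a A A   (applied A -> A A)
  Step 12: a a a a a A A  =>  a a a a a A A A   (applied A -> A A)
  Step 13: a a a a a A A A  =>  a a a a a a A A   (applied A -> a)
  Step 14: a a a a a a A A  =>  a a a a a a a A   (applied A -> a)
  Step 15: a a a a a a a A  =>  a a a a a a a a   (applied A -> a)
Final yield: a a a a a a a a
Total rewrite steps: 15

15


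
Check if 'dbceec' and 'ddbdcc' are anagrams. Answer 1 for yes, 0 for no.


Sort characters of 'dbceec': 'bccdee'
Sort characters of 'ddbdcc': 'bccddd'
Sorted forms differ -> they are NOT anagrams
Result: 0

0


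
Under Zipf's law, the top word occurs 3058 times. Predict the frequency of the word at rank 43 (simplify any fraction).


Zipf's law: freq(rank) = f1 / rank
f1 = 3058, rank = 43
freq = 3058 / 43
GCD(3058, 43) = 1
Simplified: 3058/43

3058/43


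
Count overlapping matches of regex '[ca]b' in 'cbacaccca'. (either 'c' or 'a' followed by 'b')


Pattern: [ca]b means either 'c' or 'a' followed by 'b'.
Scanning 'cbacaccca' position-by-position:
  Pos 0: window 'cb' -> MATCH
  Pos 1: window 'ba' -> no
  Pos 2: window 'ac' -> no
  Pos 3: window 'ca' -> no
  Pos 4: window 'ac' -> no
  Pos 5: window 'cc' -> no
  Pos 6: window 'cc' -> no
  Pos 7: window 'ca' -> no
  Pos 8: window 'a' -> no
Total matches: 1

1


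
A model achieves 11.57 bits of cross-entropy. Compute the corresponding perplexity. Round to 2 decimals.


Perplexity formula: PP = 2^H
H = 11.57
PP = 2^11.57
Decompose: 2^11.57 = 2^11 * 2^0.57
2^11 = 2048, 2^0.57 ~ 1.4845236
PP ~ 2048 * 1.4845236 = 3040.3043328
Rounded to 2 decimals: 3040.30

3040.30


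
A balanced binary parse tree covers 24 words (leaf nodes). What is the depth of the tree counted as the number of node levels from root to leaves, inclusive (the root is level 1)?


In a balanced binary tree with n leaves the deepest leaf is ceil(log2(n)) edges below the root,
so counting node levels inclusive of root and leaves gives ceil(log2(n)) + 1 levels.
log2(24) = 4.5850
ceil(4.5850) = 5
levels = 5 + 1 = 6

6


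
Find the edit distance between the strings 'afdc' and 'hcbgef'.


Building DP table for s1='afdc' (len 4) and s2='hcbgef' (len 6):
       h  c  b  g  e  f
    0  1  2  3  4  5  6
  a 1  1  2  3  4  5  6
  f 2  2  2  3  4  5  5
  d 3  3  3  3  4  5  6
  c 4  4  3  4  4  5  6
Edit distance = dp[4][6] = 6

6


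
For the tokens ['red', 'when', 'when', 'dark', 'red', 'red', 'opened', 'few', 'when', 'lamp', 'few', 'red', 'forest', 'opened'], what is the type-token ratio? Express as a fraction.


Tokens: 14
Unique types: ('dark', 'few', 'forest', 'lamp', 'opened', 'red', 'when') = 7
TTR = 7/14
Simplify: divide both by 7 -> 1/2
TTR = 1/2

1/2


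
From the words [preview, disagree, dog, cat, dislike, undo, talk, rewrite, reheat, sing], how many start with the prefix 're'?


Checking each word for prefix 're':
  'preview' -> no (count: 0)
  'disagree' -> no (count: 0)
  'dog' -> no (count: 0)
  'cat' -> no (count: 0)
  'dislike' -> no (count: 0)
  'undo' -> no (count: 0)
  'talk' -> no (count: 0)
  'rewrite' -> YES, starts with 're' (count: 1)
  'reheat' -> YES, starts with 're' (count: 2)
  'sing' -> no (count: 2)
Total with prefix 're': 2

2


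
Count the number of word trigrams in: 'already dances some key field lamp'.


Word trigrams from [6] words:
  Trigram 1: (already dances some)
  Trigram 2: (dances some key)
  Trigram 3: (some key field)
  Trigram 4: (key field lamp)
Total word trigrams: 6 - 2 = 4

4


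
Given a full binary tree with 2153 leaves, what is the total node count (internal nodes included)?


Leaf nodes (terminals): 2153
Internal nodes = n - 1 = 2153 - 1 = 2152
Total = leaves + internal = 2153 + 2152 = 4305

4305


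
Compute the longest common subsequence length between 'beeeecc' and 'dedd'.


DP table for LCS of 'beeeecc' and 'dedd':
       d  e  d  d
    0  0  0  0  0
  b 0  0  0  0  0
  e 0  0  1  1  1
  e 0  0  1  1  1
  e 0  0  1  1  1
  e 0  0  1  1  1
  c 0  0  1  1  1
  c 0  0  1  1  1
LCS: 'e'
LCS length = 1

1


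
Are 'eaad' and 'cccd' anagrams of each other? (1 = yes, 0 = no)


Sort characters of 'eaad': 'aade'
Sort characters of 'cccd': 'cccd'
Sorted forms differ -> they are NOT anagrams
Result: 0

0


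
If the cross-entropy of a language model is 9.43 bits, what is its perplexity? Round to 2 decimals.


Perplexity formula: PP = 2^H
H = 9.43
PP = 2^9.43
Decompose: 2^9.43 = 2^9 * 2^0.43
2^9 = 512, 2^0.43 ~ 1.3472336
PP ~ 512 * 1.3472336 = 689.7836032
Rounded to 2 decimals: 689.78

689.78


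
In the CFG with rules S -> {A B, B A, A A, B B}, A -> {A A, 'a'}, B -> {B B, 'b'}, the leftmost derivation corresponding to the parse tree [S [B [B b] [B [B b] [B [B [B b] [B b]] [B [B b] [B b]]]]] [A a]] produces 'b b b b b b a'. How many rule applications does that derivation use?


Every bracketed nonterminal node [X ...] in the tree is produced by exactly one rule application.
Reading the tree off as a leftmost derivation:
  Step 1: S  =>  B A   (applied S -> B A)
  Step 2: B A  =>  B B A   (applied B -> B B)
  Step 3: B B A  =>  b B A   (applied B -> b)
  Step 4: b B A  =>  b B B A   (applied B -> B B)
  Step 5: b B B A  =>  b b B A   (applied B -> b)
  Step 6: b b B A  =>  b b B B A   (applied B -> B B)
  Step 7: b b B B A  =>  b b B B B A   (applied B -> B B)
  Step 8: b b B B B A  =>  b b b B B A   (applied B -> b)
  Step 9: b b b B B A  =>  b b b b B A   (applied B -> b)
  Step 10: b b b b B A  =>  b b b b B B A   (applied B -> B B)
  Step 11: b b b b B B A  =>  b b b b b B A   (applied B -> b)
  Step 12: b b b b b B A  =>  b b b b b b A   (applied B -> b)
  Step 13: b b b b b b A  =>  b b b b b b a   (applied A -> a)
Final yield: b b b b b b a
Total rewrite steps: 13

13


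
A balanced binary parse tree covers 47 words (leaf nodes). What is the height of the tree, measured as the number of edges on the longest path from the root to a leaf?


In a balanced binary tree with n leaves the deepest leaf is ceil(log2(n)) edges below the root.
log2(47) = 5.5546
ceil(5.5546) = 6
height (edges) = 6

6


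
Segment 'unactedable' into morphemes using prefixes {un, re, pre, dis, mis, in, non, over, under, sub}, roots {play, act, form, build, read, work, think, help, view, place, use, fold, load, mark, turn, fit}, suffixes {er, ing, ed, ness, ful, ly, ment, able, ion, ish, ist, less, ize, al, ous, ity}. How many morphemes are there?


Segmenting 'unactedable' against the inventory:
  'un' -> prefix (morpheme 1)
  'act' -> root (morpheme 2)
  'ed' -> suffix (morpheme 3)
  'able' -> suffix (morpheme 4)
Total morphemes: 4

4


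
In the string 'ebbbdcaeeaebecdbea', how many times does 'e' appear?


Scanning 'ebbbdcaeeaebecdbea' for 'e':
  Position 0: 'e' -> MATCH (count: 1)
  Position 7: 'e' -> MATCH (count: 2)
  Position 8: 'e' -> MATCH (count: 3)
  Position 10: 'e' -> MATCH (count: 4)
  Position 12: 'e' -> MATCH (count: 5)
  Position 16: 'e' -> MATCH (count: 6)
Total occurrences of 'e': 6

6


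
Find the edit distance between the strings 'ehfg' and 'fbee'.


Building DP table for s1='ehfg' (len 4) and s2='fbee' (len 4):
       f  b  e  e
    0  1  2  3  4
  e 1  1  2  2  3
  h 2  2  2  3  3
  f 3  2  3  3  4
  g 4  3  3  4  4
Edit distance = dp[4][4] = 4

4


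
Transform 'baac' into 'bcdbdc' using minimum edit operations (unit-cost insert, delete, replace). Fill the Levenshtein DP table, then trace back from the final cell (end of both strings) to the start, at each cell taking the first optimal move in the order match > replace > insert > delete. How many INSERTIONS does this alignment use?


Edit distance = 4. Backtracking from cell (4, 6) with preference match > replace > insert > delete,
then listing the resulting alignment 'baac' -> 'bcdbdc' left to right:
  Step 1: keep 'b'
  Step 2: insert 'c' [insertion #1]
  Step 3: insert 'd' [insertion #2]
  Step 4: replace a->b
  Step 5: replace a->d
  Step 6: keep 'c'
Total insertions: 2

2


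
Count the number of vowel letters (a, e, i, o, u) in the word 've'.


Scanning each character of 've':
  Position 1: 'v' -> consonant (running count: 0)
  Position 2: 'e' -> vowel (running count: 1)
Total vowels: 1

1


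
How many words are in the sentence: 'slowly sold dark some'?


Counting words by splitting on spaces:
  Word 1: 'slowly'
  Word 2: 'sold'
  Word 3: 'dark'
  Word 4: 'some'
Total words: 4

4


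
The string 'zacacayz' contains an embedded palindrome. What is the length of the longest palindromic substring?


Scanning 'zacacayz' for palindromic substrings.
Substring at positions 1-5: 'acaca'.
Check: reverse('acaca') = 'acaca' -> palindrome confirmed.
Neighbouring characters ('z' / 'y') break symmetry, so it cannot extend further.
No longer palindromic substring exists; longest length = 5

5


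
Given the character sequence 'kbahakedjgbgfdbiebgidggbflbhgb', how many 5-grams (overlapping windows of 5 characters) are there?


String 'kbahakedjgbgfdbiebgidggbflbhgb' has length L = 30.
Number of overlapping n-grams = L - n + 1
Substituting: 30 - 5 + 1 = 26

26


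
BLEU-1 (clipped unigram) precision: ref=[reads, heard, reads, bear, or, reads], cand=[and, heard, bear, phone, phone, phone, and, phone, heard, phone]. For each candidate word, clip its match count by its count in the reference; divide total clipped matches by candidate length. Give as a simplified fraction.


Reference word counts: {'bear': 1, 'heard': 1, 'or': 1, 'reads': 3}
Checking each candidate word (with clipping):
  'and' -> not in reference -> no match (matches: 0)
  'heard' -> in reference (ref count 1, used 1/1) -> match (matches: 1)
  'bear' -> in reference (ref count 1, used 1/1) -> match (matches: 2)
  'phone' -> not in reference -> no match (matches: 2)
  'phone' -> not in reference -> no match (matches: 2)
  'phone' -> not in reference -> no match (matches: 2)
  'and' -> not in reference -> no match (matches: 2)
  'phone' -> not in reference -> no match (matches: 2)
  'heard' -> ref count 1 already used up (1/1) -> clipped, no match (matches: 2)
  'phone' -> not in reference -> no match (matches: 2)
Clipped matches: 2, Candidate length: 10
Precision = 2/10 = 1/5

1/5


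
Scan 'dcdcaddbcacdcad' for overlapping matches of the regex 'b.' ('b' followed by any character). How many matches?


Pattern: b. means 'b' followed by any character.
Scanning 'dcdcaddbcacdcad' position-by-position:
  Pos 0: window 'dc' -> no
  Pos 1: window 'cd' -> no
  Pos 2: window 'dc' -> no
  Pos 3: window 'ca' -> no
  Pos 4: window 'ad' -> no
  Pos 5: window 'dd' -> no
  Pos 6: window 'db' -> no
  Pos 7: window 'bc' -> MATCH
  Pos 8: window 'ca' -> no
  Pos 9: window 'ac' -> no
  Pos 10: window 'cd' -> no
  Pos 11: window 'dc' -> no
  Pos 12: window 'ca' -> no
  Pos 13: window 'ad' -> no
  Pos 14: window 'd' -> no
Total matches: 1

1


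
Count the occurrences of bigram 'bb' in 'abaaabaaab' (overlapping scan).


Scanning 'abaaabaaab' for bigram 'bb':
  Position 0: 'ab' -> no
  Position 1: 'ba' -> no
  Position 2: 'aa' -> no
  Position 3: 'aa' -> no
  Position 4: 'ab' -> no
  Position 5: 'ba' -> no
  Position 6: 'aa' -> no
  Position 7: 'aa' -> no
  Position 8: 'ab' -> no
Total matches: 0

0


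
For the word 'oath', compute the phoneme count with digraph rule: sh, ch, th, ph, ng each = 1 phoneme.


Parsing 'oath' greedily, digraphs first:
  'o' -> vowel phoneme (phonemes so far: 1)
  'a' -> vowel phoneme (phonemes so far: 2)
  'th' -> digraph (1 consonant phoneme) (phonemes so far: 3)
Total phonemes: 3

3


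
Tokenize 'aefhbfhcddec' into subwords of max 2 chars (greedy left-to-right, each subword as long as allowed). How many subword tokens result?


'aefhbfhcddec' has 12 characters.
Chunking with max size 2:
  Chunk 1: 'ae' (positions 0-1)
  Chunk 2: 'fh' (positions 2-3)
  Chunk 3: 'bf' (positions 4-5)
  Chunk 4: 'hc' (positions 6-7)
  Chunk 5: 'dd' (positions 8-9)
  Chunk 6: 'ec' (positions 10-11)
Total chunks: ceil(12 / 2) = 6

6


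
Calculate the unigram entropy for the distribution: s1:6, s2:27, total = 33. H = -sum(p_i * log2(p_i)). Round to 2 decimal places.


Computing entropy H = -sum(p_i * log2(p_i)):
  s1: p = 6/33 = 0.1818, -p*log2(p) = 0.4472
  s2: p = 27/33 = 0.8182, -p*log2(p) = 0.2369
H = sum of terms = 0.6841
Rounded to 2 decimals: 0.68

0.68


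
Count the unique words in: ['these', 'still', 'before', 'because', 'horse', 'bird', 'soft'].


Listing all tokens and tracking unique types:
  Token 1: 'these' -> NEW (unique so far: 1)
  Token 2: 'still' -> NEW (unique so far: 2)
  Token 3: 'before' -> NEW (unique so far: 3)
  Token 4: 'because' -> NEW (unique so far: 4)
  Token 5: 'horse' -> NEW (unique so far: 5)
  Token 6: 'bird' -> NEW (unique so far: 6)
  Token 7: 'soft' -> NEW (unique so far: 7)
Unique types: ('because', 'before', 'bird', 'horse', 'soft', 'still', 'these')
Vocabulary size: 7

7


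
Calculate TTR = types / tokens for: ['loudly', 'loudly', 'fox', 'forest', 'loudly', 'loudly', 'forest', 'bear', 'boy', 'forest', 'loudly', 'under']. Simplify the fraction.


Tokens: 12
Unique types: ('bear', 'boy', 'forest', 'fox', 'loudly', 'under') = 6
TTR = 6/12
Simplify: divide both by 6 -> 1/2
TTR = 1/2

1/2


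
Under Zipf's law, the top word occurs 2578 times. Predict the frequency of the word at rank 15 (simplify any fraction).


Zipf's law: freq(rank) = f1 / rank
f1 = 2578, rank = 15
freq = 2578 / 15
GCD(2578, 15) = 1
Simplified: 2578/15

2578/15


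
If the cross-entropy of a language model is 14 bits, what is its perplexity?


Perplexity formula: PP = 2^H
H = 14
PP = 2^14
PP = 2^14 = 16384

16384


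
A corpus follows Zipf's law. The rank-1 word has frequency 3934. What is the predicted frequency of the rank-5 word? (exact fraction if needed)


Zipf's law: freq(rank) = f1 / rank
f1 = 3934, rank = 5
freq = 3934 / 5
GCD(3934, 5) = 1
Simplified: 3934/5

3934/5


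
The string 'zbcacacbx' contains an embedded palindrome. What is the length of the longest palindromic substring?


Scanning 'zbcacacbx' for palindromic substrings.
Substring at positions 1-7: 'bcacacb'.
Check: reverse('bcacacb') = 'bcacacb' -> palindrome confirmed.
Neighbouring characters ('z' / 'x') break symmetry, so it cannot extend further.
No longer palindromic substring exists; longest length = 7

7


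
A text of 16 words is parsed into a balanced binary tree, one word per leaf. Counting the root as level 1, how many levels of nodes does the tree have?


In a balanced binary tree with n leaves the deepest leaf is ceil(log2(n)) edges below the root,
so counting node levels inclusive of root and leaves gives ceil(log2(n)) + 1 levels.
log2(16) = 4.0000
ceil(4.0000) = 4
levels = 4 + 1 = 5

5


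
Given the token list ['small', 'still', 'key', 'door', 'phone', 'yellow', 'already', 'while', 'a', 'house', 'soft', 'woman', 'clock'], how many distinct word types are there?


Listing all tokens and tracking unique types:
  Token 1: 'small' -> NEW (unique so far: 1)
  Token 2: 'still' -> NEW (unique so far: 2)
  Token 3: 'key' -> NEW (unique so far: 3)
  Token 4: 'door' -> NEW (unique so far: 4)
  Token 5: 'phone' -> NEW (unique so far: 5)
  Token 6: 'yellow' -> NEW (unique so far: 6)
  Token 7: 'already' -> NEW (unique so far: 7)
  Token 8: 'while' -> NEW (unique so far: 8)
  Token 9: 'a' -> NEW (unique so far: 9)
  Token 10: 'house' -> NEW (unique so far: 10)
  Token 11: 'soft' -> NEW (unique so far: 11)
  Token 12: 'woman' -> NEW (unique so far: 12)
  Token 13: 'clock' -> NEW (unique so far: 13)
Unique types: ('a', 'already', 'clock', 'door', 'house', 'key', 'phone', 'small', 'soft', 'still', 'while', 'woman', 'yellow')
Vocabulary size: 13

13


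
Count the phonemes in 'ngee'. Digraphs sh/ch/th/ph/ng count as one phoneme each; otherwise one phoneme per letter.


Parsing 'ngee' greedily, digraphs first:
  'ng' -> digraph (1 consonant phoneme) (phonemes so far: 1)
  'e' -> vowel phoneme (phonemes so far: 2)
  'e' -> vowel phoneme (phonemes so far: 3)
Total phonemes: 3

3


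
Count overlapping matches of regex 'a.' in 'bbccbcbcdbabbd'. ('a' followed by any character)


Pattern: a. means 'a' followed by any character.
Scanning 'bbccbcbcdbabbd' position-by-position:
  Pos 0: window 'bb' -> no
  Pos 1: window 'bc' -> no
  Pos 2: window 'cc' -> no
  Pos 3: window 'cb' -> no
  Pos 4: window 'bc' -> no
  Pos 5: window 'cb' -> no
  Pos 6: window 'bc' -> no
  Pos 7: window 'cd' -> no
  Pos 8: window 'db' -> no
  Pos 9: window 'ba' -> no
  Pos 10: window 'ab' -> MATCH
  Pos 11: window 'bb' -> no
  Pos 12: window 'bd' -> no
  Pos 13: window 'd' -> no
Total matches: 1

1


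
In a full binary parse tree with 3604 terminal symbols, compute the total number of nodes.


Leaf nodes (terminals): 3604
Internal nodes = n - 1 = 3604 - 1 = 3603
Total = leaves + internal = 3604 + 3603 = 7207

7207


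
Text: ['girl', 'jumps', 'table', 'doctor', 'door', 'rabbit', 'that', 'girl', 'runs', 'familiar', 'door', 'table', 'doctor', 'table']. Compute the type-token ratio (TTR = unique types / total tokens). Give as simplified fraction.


Tokens: 14
Unique types: ('doctor', 'door', 'familiar', 'girl', 'jumps', 'rabbit', 'runs', 'table', 'that') = 9
TTR = 9/14
Already in lowest terms.

9/14


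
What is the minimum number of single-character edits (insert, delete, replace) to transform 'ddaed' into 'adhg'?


Building DP table for s1='ddaed' (len 5) and s2='adhg' (len 4):
       a  d  h  g
    0  1  2  3  4
  d 1  1  1  2  3
  d 2  2  1  2  3
  a 3  2  2  2  3
  e 4  3  3  3  3
  d 5  4  3  4  4
Edit distance = dp[5][4] = 4

4


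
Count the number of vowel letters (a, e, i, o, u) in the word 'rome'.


Scanning each character of 'rome':
  Position 1: 'r' -> consonant (running count: 0)
  Position 2: 'o' -> vowel (running count: 1)
  Position 3: 'm' -> consonant (running count: 1)
  Position 4: 'e' -> vowel (running count: 2)
Total vowels: 2

2


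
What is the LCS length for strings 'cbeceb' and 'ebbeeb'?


DP table for LCS of 'cbeceb' and 'ebbeeb':
       e  b  b  e  e  b
    0  0  0  0  0  0  0
  c 0  0  0  0  0  0  0
  b 0  0  1  1  1  1  1
  e 0  1  1  1  2  2  2
  c 0  1  1  1  2  2  2
  e 0  1  1  1  2  3  3
  b 0  1  2  2  2  3  4
LCS: 'beeb'
LCS length = 4

4


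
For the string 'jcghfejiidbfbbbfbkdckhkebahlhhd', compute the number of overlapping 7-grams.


String 'jcghfejiidbfbbbfbkdckhkebahlhhd' has length L = 31.
Number of overlapping n-grams = L - n + 1
Substituting: 31 - 7 + 1 = 25

25


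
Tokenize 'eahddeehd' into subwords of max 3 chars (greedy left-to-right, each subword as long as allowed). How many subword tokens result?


'eahddeehd' has 9 characters.
Chunking with max size 3:
  Chunk 1: 'eah' (positions 0-2)
  Chunk 2: 'dde' (positions 3-5)
  Chunk 3: 'ehd' (positions 6-8)
Total chunks: ceil(9 / 3) = 3

3


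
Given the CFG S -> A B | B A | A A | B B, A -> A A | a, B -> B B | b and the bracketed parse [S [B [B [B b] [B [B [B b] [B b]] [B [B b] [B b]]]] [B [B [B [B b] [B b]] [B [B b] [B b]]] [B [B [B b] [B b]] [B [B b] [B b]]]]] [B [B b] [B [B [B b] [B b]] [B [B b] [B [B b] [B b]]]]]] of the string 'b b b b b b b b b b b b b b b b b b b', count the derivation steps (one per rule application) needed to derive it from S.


Every bracketed nonterminal node [X ...] in the tree is produced by exactly one rule application.
Reading the tree off as a leftmost derivation:
  Step 1: S  =>  B B   (applied S -> B B)
  Step 2: B B  =>  B B B   (applied B -> B B)
  Step 3: B B B  =>  B B B B   (applied B -> B B)
  Step 4: B B B B  =>  b B B B   (applied B -> b)
  Step 5: b B B B  =>  b B B B B   (applied B -> B B)
  Step 6: b B B B B  =>  b B B B B B   (applied B -> B B)
  Step 7: b B B B B B  =>  b b B B B B   (applied B -> b)
  Step 8: b b B B B B  =>  b b b B B B   (applied B -> b)
  Step 9: b b b B B B  =>  b b b B B B B   (applied B -> B B)
  Step 10: b b b B B B B  =>  b b b b B B B   (applied B -> b)
  Step 11: b b b b B B B  =>  b b b b b B B   (applied B -> b)
  Step 12: b b b b b B B  =>  b b b b b B B B   (applied B -> B B)
  Step 13: b b b b b B B B  =>  b b b b b B B B B   (applied B -> B B)
  Step 14: b b b b b B B B B  =>  b b b b b B B B B B   (applied B -> B B)
  Step 15: b b b b b B B B B B  =>  b b b b b b B B B B   (applied B -> b)
  Step 16: b b b b b b B B B B  =>  b b b b b b b B B B   (applied B -> b)
  Step 17: b b b b b b b B B B  =>  b b b b b b b B B B B   (applied B -> B B)
  Step 18: b b b b b b b B B B B  =>  b b b b b b b b B B B   (applied B -> b)
  Step 19: b b b b b b b b B B B  =>  b b b b b b b b b B B   (applied B -> b)
  Step 20: b b b b b b b b b B B  =>  b b b b b b b b b B B B   (applied B -> B B)
  Step 21: b b b b b b b b b B B B  =>  b b b b b b b b b B B B B   (applied B -> B B)
  Step 22: b b b b b b b b b B B B B  =>  b b b b b b b b b b B B B   (applied B -> b)
  Step 23: b b b b b b b b b b B B B  =>  b b b b b b b b b b b B B   (applied B -> b)
  Step 24: b b b b b b b b b b b B B  =>  b b b b b b b b b b b B B B   (applied B -> B B)
  Step 25: b b b b b b b b b b b B B B  =>  b b b b b b b b b b b b B B   (applied B -> b)
  Step 26: b b b b b b b b b b b b B B  =>  b b b b b b b b b b b b b B   (applied B -> b)
  Step 27: b b b b b b b b b b b b b B  =>  b b b b b b b b b b b b b B B   (applied B -> B B)
  Step 28: b b b b b b b b b b b b b B B  =>  b b b b b b b b b b b b b b B   (applied B -> b)
  Step 29: b b b b b b b b b b b b b b B  =>  b b b b b b b b b b b b b b B B   (applied B -> B B)
  Step 30: b b b b b b b b b b b b b b B B  =>  b b b b b b b b b b b b b b B B B   (applied B -> B B)
  Step 31: b b b b b b b b b b b b b b B B B  =>  b b b b b b b b b b b b b b b B B   (applied B -> b)
  Step 32: b b b b b b b b b b b b b b b B B  =>  b b b b b b b b b b b b b b b b B   (applied B -> b)
  Step 33: b b b b b b b b b b b b b b b b B  =>  b b b b b b b b b b b b b b b b B B   (applied B -> B B)
  Step 34: b b b b b b b b b b b b b b b b B B  =>  b b b b b b b b b b b b b b b b b B   (applied B -> b)
  Step 35: b b b b b b b b b b b b b b b b b B  =>  b b b b b b b b b b b b b b b b b B B   (applied B -> B B)
  Step 36: b b b b b b b b b b b b b b b b b B B  =>  b b b b b b b b b b b b b b b b b b B   (applied B -> b)
  Step 37: b b b b b b b b b b b b b b b b b b B  =>  b b b b b b b b b b b b b b b b b b b   (applied B -> b)
Final yield: b b b b b b b b b b b b b b b b b b b
Total rewrite steps: 37

37


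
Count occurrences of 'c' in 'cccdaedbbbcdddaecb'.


Scanning 'cccdaedbbbcdddaecb' for 'c':
  Position 0: 'c' -> MATCH (count: 1)
  Position 1: 'c' -> MATCH (count: 2)
  Position 2: 'c' -> MATCH (count: 3)
  Position 10: 'c' -> MATCH (count: 4)
  Position 16: 'c' -> MATCH (count: 5)
Total occurrences of 'c': 5

5


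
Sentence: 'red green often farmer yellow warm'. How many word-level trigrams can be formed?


Word trigrams from [6] words:
  Trigram 1: (red green often)
  Trigram 2: (green often farmer)
  Trigram 3: (often farmer yellow)
  Trigram 4: (farmer yellow warm)
Total word trigrams: 6 - 2 = 4

4


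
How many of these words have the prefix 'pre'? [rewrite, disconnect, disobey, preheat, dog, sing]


Checking each word for prefix 'pre':
  'rewrite' -> no (count: 0)
  'disconnect' -> no (count: 0)
  'disobey' -> no (count: 0)
  'preheat' -> YES, starts with 'pre' (count: 1)
  'dog' -> no (count: 1)
  'sing' -> no (count: 1)
Total with prefix 'pre': 1

1


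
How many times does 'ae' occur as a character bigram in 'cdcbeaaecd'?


Scanning 'cdcbeaaecd' for bigram 'ae':
  Position 0: 'cd' -> no
  Position 1: 'dc' -> no
  Position 2: 'cb' -> no
  Position 3: 'be' -> no
  Position 4: 'ea' -> no
  Position 5: 'aa' -> no
  Position 6: 'ae' -> MATCH
  Position 7: 'ec' -> no
  Position 8: 'cd' -> no
Total matches: 1

1


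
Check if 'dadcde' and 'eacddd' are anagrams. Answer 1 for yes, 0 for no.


Sort characters of 'dadcde': 'acddde'
Sort characters of 'eacddd': 'acddde'
Sorted forms match -> they ARE anagrams
Result: 1

1


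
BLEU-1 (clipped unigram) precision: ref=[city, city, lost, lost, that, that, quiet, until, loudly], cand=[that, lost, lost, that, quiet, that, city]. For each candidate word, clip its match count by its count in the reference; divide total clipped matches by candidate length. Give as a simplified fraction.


Reference word counts: {'city': 2, 'lost': 2, 'loudly': 1, 'quiet': 1, 'that': 2, 'until': 1}
Checking each candidate word (with clipping):
  'that' -> in reference (ref count 2, used 1/2) -> match (matches: 1)
  'lost' -> in reference (ref count 2, used 1/2) -> match (matches: 2)
  'lost' -> in reference (ref count 2, used 2/2) -> match (matches: 3)
  'that' -> in reference (ref count 2, used 2/2) -> match (matches: 4)
  'quiet' -> in reference (ref count 1, used 1/1) -> match (matches: 5)
  'that' -> ref count 2 already used up (2/2) -> clipped, no match (matches: 5)
  'city' -> in reference (ref count 2, used 1/2) -> match (matches: 6)
Clipped matches: 6, Candidate length: 7
Precision = 6/7

6/7


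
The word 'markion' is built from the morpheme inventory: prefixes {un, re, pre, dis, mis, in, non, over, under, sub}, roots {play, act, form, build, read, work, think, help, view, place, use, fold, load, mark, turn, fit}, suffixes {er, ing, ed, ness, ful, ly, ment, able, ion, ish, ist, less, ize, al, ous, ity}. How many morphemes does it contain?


Segmenting 'markion' against the inventory:
  'mark' -> root (morpheme 1)
  'ion' -> suffix (morpheme 2)
Total morphemes: 2

2


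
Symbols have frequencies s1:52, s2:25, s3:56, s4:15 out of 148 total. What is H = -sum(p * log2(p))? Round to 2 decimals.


Computing entropy H = -sum(p_i * log2(p_i)):
  s1: p = 52/148 = 0.3514, -p*log2(p) = 0.5302
  s2: p = 25/148 = 0.1689, -p*log2(p) = 0.4334
  s3: p = 56/148 = 0.3784, -p*log2(p) = 0.5305
  s4: p = 15/148 = 0.1014, -p*log2(p) = 0.3347
H = sum of terms = 1.8288
Rounded to 2 decimals: 1.83

1.83


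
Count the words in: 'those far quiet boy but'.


Counting words by splitting on spaces:
  Word 1: 'those'
  Word 2: 'far'
  Word 3: 'quiet'
  Word 4: 'boy'
  Word 5: 'but'
Total words: 5

5


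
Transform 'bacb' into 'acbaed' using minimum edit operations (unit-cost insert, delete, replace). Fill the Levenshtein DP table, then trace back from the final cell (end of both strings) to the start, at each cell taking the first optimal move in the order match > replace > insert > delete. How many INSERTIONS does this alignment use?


Edit distance = 4. Backtracking from cell (4, 6) with preference match > replace > insert > delete,
then listing the resulting alignment 'bacb' -> 'acbaed' left to right:
  Step 1: insert 'a' [insertion #1]
  Step 2: insert 'c' [insertion #2]
  Step 3: keep 'b'
  Step 4: keep 'a'
  Step 5: replace c->e
  Step 6: replace b->d
Total insertions: 2

2


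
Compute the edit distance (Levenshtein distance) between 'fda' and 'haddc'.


Building DP table for s1='fda' (len 3) and s2='haddc' (len 5):
       h  a  d  d  c
    0  1  2  3  4  5
  f 1  1  2  3  4  5
  d 2  2  2  2  3  4
  a 3  3  2  3  3  4
Edit distance = dp[3][5] = 4

4


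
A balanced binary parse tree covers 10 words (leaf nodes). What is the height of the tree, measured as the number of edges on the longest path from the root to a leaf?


In a balanced binary tree with n leaves the deepest leaf is ceil(log2(n)) edges below the root.
log2(10) = 3.3219
ceil(3.3219) = 4
height (edges) = 4

4


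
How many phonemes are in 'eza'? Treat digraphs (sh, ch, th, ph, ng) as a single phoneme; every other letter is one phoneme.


Parsing 'eza' greedily, digraphs first:
  'e' -> vowel phoneme (phonemes so far: 1)
  'z' -> consonant phoneme (phonemes so far: 2)
  'a' -> vowel phoneme (phonemes so far: 3)
Total phonemes: 3

3


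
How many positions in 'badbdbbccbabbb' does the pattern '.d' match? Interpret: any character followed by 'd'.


Pattern: .d means any character followed by 'd'.
Scanning 'badbdbbccbabbb' position-by-position:
  Pos 0: window 'ba' -> no
  Pos 1: window 'ad' -> MATCH
  Pos 2: window 'db' -> no
  Pos 3: window 'bd' -> MATCH
  Pos 4: window 'db' -> no
  Pos 5: window 'bb' -> no
  Pos 6: window 'bc' -> no
  Pos 7: window 'cc' -> no
  Pos 8: window 'cb' -> no
  Pos 9: window 'ba' -> no
  Pos 10: window 'ab' -> no
  Pos 11: window 'bb' -> no
  Pos 12: window 'bb' -> no
  Pos 13: window 'b' -> no
Total matches: 2

2


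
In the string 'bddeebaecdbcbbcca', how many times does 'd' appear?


Scanning 'bddeebaecdbcbbcca' for 'd':
  Position 1: 'd' -> MATCH (count: 1)
  Position 2: 'd' -> MATCH (count: 2)
  Position 9: 'd' -> MATCH (count: 3)
Total occurrences of 'd': 3

3


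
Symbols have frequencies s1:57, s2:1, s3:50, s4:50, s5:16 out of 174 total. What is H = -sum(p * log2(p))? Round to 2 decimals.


Computing entropy H = -sum(p_i * log2(p_i)):
  s1: p = 57/174 = 0.3276, -p*log2(p) = 0.5274
  s2: p = 1/174 = 0.0057, -p*log2(p) = 0.0428
  s3: p = 50/174 = 0.2874, -p*log2(p) = 0.5170
  s4: p = 50/174 = 0.2874, -p*log2(p) = 0.5170
  s5: p = 16/174 = 0.0920, -p*log2(p) = 0.3166
H = sum of terms = 1.9208
Rounded to 2 decimals: 1.92

1.92


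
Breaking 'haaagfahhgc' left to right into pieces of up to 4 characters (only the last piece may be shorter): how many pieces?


'haaagfahhgc' has 11 characters.
Chunking with max size 4:
  Chunk 1: 'haaa' (positions 0-3)
  Chunk 2: 'gfah' (positions 4-7)
  Chunk 3: 'hgc' (positions 8-10)
Total chunks: ceil(11 / 4) = 3

3


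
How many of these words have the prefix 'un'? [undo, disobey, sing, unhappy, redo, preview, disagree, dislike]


Checking each word for prefix 'un':
  'undo' -> YES, starts with 'un' (count: 1)
  'disobey' -> no (count: 1)
  'sing' -> no (count: 1)
  'unhappy' -> YES, starts with 'un' (count: 2)
  'redo' -> no (count: 2)
  'preview' -> no (count: 2)
  'disagree' -> no (count: 2)
  'dislike' -> no (count: 2)
Total with prefix 'un': 2

2


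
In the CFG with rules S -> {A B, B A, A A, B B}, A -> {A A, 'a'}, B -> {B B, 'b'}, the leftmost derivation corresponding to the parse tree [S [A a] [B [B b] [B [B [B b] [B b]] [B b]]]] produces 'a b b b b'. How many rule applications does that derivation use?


Every bracketed nonterminal node [X ...] in the tree is produced by exactly one rule application.
Reading the tree off as a leftmost derivation:
  Step 1: S  =>  A B   (applied S -> A B)
  Step 2: A B  =>  a B   (applied A -> a)
  Step 3: a B  =>  a B B   (applied B -> B B)
  Step 4: a B B  =>  a b B   (applied B -> b)
  Step 5: a b B  =>  a b B B   (applied B -> B B)
  Step 6: a b B B  =>  a b B B B   (applied B -> B B)
  Step 7: a b B B B  =>  a b b B B   (applied B -> b)
  Step 8: a b b B B  =>  a b b b B   (applied B -> b)
  Step 9: a b b b B  =>  a b b b b   (applied B -> b)
Final yield: a b b b b
Total rewrite steps: 9

9


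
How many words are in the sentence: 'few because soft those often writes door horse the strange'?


Counting words by splitting on spaces:
  Word 1: 'few'
  Word 2: 'because'
  Word 3: 'soft'
  Word 4: 'those'
  Word 5: 'often'
  Word 6: 'writes'
  Word 7: 'door'
  Word 8: 'horse'
  Word 9: 'the'
  Word 10: 'strange'
Total words: 10

10


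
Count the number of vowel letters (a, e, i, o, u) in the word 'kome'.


Scanning each character of 'kome':
  Position 1: 'k' -> consonant (running count: 0)
  Position 2: 'o' -> vowel (running count: 1)
  Position 3: 'm' -> consonant (running count: 1)
  Position 4: 'e' -> vowel (running count: 2)
Total vowels: 2

2


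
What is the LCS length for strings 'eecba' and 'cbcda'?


DP table for LCS of 'eecba' and 'cbcda':
       c  b  c  d  a
    0  0  0  0  0  0
  e 0  0  0  0  0  0
  e 0  0  0  0  0  0
  c 0  1  1  1  1  1
  b 0  1  2  2  2  2
  a 0  1  2  2  2  3
LCS: 'cba'
LCS length = 3

3


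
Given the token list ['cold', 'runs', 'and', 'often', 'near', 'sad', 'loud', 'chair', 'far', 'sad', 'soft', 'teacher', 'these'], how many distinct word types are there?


Listing all tokens and tracking unique types:
  Token 1: 'cold' -> NEW (unique so far: 1)
  Token 2: 'runs' -> NEW (unique so far: 2)
  Token 3: 'and' -> NEW (unique so far: 3)
  Token 4: 'often' -> NEW (unique so far: 4)
  Token 5: 'near' -> NEW (unique so far: 5)
  Token 6: 'sad' -> NEW (unique so far: 6)
  Token 7: 'loud' -> NEW (unique so far: 7)
  Token 8: 'chair' -> NEW (unique so far: 8)
  Token 9: 'far' -> NEW (unique so far: 9)
  Token 10: 'sad' -> duplicate (unique so far: 9)
  Token 11: 'soft' -> NEW (unique so far: 10)
  Token 12: 'teacher' -> NEW (unique so far: 11)
  Token 13: 'these' -> NEW (unique so far: 12)
Unique types: ('and', 'chair', 'cold', 'far', 'loud', 'near', 'often', 'runs', 'sad', 'soft', 'teacher', 'these')
Vocabulary size: 12

12


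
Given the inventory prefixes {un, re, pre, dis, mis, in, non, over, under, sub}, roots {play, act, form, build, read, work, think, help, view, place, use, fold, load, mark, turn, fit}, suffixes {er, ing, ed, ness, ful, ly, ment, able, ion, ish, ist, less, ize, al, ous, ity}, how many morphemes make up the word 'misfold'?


Segmenting 'misfold' against the inventory:
  'mis' -> prefix (morpheme 1)
  'fold' -> root (morpheme 2)
Total morphemes: 2

2


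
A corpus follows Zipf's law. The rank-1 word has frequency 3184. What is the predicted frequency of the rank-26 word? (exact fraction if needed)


Zipf's law: freq(rank) = f1 / rank
f1 = 3184, rank = 26
freq = 3184 / 26
GCD(3184, 26) = 2
Simplified: 1592/13

1592/13


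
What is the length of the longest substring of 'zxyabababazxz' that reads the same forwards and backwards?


Scanning 'zxyabababazxz' for palindromic substrings.
Substring at positions 3-9: 'abababa'.
Check: reverse('abababa') = 'abababa' -> palindrome confirmed.
Neighbouring characters ('y' / 'z') break symmetry, so it cannot extend further.
No longer palindromic substring exists; longest length = 7

7


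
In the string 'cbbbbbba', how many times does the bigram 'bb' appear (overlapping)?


Scanning 'cbbbbbba' for bigram 'bb':
  Position 0: 'cb' -> no
  Position 1: 'bb' -> MATCH
  Position 2: 'bb' -> MATCH
  Position 3: 'bb' -> MATCH
  Position 4: 'bb' -> MATCH
  Position 5: 'bb' -> MATCH
  Position 6: 'ba' -> no
Total matches: 5

5


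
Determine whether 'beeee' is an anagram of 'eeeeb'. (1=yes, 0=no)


Sort characters of 'beeee': 'beeee'
Sort characters of 'eeeeb': 'beeee'
Sorted forms match -> they ARE anagrams
Result: 1

1


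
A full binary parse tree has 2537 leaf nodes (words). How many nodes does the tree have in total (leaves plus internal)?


Leaf nodes (terminals): 2537
Internal nodes = n - 1 = 2537 - 1 = 2536
Total = leaves + internal = 2537 + 2536 = 5073

5073


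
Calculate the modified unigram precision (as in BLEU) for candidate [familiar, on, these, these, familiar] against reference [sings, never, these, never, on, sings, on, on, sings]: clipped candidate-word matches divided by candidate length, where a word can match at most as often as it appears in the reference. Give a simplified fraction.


Reference word counts: {'never': 2, 'on': 3, 'sings': 3, 'these': 1}
Checking each candidate word (with clipping):
  'familiar' -> not in reference -> no match (matches: 0)
  'on' -> in reference (ref count 3, used 1/3) -> match (matches: 1)
  'these' -> in reference (ref count 1, used 1/1) -> match (matches: 2)
  'these' -> ref count 1 already used up (1/1) -> clipped, no match (matches: 2)
  'familiar' -> not in reference -> no match (matches: 2)
Clipped matches: 2, Candidate length: 5
Precision = 2/5

2/5


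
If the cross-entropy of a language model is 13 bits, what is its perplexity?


Perplexity formula: PP = 2^H
H = 13
PP = 2^13
PP = 2^13 = 8192

8192


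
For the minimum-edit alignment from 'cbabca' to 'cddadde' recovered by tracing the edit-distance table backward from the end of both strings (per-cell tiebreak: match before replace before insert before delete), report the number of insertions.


Edit distance = 5. Backtracking from cell (6, 7) with preference match > replace > insert > delete,
then listing the resulting alignment 'cbabca' -> 'cddadde' left to right:
  Step 1: keep 'c'
  Step 2: insert 'd' [insertion #1]
  Step 3: replace b->d
  Step 4: keep 'a'
  Step 5: replace b->d
  Step 6: replace c->d
  Step 7: replace a->e
Total insertions: 1

1


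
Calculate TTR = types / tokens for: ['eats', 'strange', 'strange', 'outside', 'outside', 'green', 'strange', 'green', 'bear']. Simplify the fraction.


Tokens: 9
Unique types: ('bear', 'eats', 'green', 'outside', 'strange') = 5
TTR = 5/9
Already in lowest terms.

5/9


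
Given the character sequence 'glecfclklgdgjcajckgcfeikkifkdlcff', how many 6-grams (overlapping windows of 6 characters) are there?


String 'glecfclklgdgjcajckgcfeikkifkdlcff' has length L = 33.
Number of overlapping n-grams = L - n + 1
Substituting: 33 - 6 + 1 = 28

28


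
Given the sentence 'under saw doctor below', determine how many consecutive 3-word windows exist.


Word trigrams from [4] words:
  Trigram 1: (under saw doctor)
  Trigram 2: (saw doctor below)
Total word trigrams: 4 - 2 = 2

2


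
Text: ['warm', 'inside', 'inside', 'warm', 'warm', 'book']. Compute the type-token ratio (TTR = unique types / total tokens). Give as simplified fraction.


Tokens: 6
Unique types: ('book', 'inside', 'warm') = 3
TTR = 3/6
Simplify: divide both by 3 -> 1/2
TTR = 1/2

1/2


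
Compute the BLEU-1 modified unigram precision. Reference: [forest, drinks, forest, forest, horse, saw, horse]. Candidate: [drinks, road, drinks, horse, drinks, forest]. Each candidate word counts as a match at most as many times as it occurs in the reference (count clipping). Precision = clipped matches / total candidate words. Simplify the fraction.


Reference word counts: {'drinks': 1, 'forest': 3, 'horse': 2, 'saw': 1}
Checking each candidate word (with clipping):
  'drinks' -> in reference (ref count 1, used 1/1) -> match (matches: 1)
  'road' -> not in reference -> no match (matches: 1)
  'drinks' -> ref count 1 already used up (1/1) -> clipped, no match (matches: 1)
  'horse' -> in reference (ref count 2, used 1/2) -> match (matches: 2)
  'drinks' -> ref count 1 already used up (1/1) -> clipped, no match (matches: 2)
  'forest' -> in reference (ref count 3, used 1/3) -> match (matches: 3)
Clipped matches: 3, Candidate length: 6
Precision = 3/6 = 1/2

1/2
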